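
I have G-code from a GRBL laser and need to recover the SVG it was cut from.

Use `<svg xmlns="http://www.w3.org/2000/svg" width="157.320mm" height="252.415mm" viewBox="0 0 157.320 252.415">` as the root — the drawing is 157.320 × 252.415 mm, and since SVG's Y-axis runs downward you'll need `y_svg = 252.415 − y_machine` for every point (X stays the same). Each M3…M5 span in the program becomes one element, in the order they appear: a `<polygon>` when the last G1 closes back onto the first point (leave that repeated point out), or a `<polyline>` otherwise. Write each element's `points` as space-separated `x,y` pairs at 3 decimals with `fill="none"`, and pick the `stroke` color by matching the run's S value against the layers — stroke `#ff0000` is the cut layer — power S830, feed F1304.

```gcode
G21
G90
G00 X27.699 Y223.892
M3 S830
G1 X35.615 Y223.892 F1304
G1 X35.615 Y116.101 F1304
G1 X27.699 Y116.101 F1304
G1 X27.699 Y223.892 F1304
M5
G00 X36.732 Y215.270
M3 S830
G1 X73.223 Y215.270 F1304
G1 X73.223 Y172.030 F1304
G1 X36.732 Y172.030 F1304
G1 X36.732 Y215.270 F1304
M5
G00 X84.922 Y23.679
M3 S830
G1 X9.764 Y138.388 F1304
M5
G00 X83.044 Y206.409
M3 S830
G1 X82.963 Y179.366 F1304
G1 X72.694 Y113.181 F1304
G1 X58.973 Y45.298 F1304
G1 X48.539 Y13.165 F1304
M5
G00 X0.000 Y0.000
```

Each laser-on run becomes one SVG element. Flip Y back into SVG space with y_svg = 252.415 − y_machine. Every run uses S830, so all elements get stroke `#ff0000` (cut).

Run 1: The run returns to its start, so emit a `<polygon>` with points (Y-flipped): 27.699,28.523 35.615,28.523 35.615,136.314 27.699,136.314.

Run 2: The run returns to its start, so emit a `<polygon>` with points (Y-flipped): 36.732,37.145 73.223,37.145 73.223,80.385 36.732,80.385.

Run 3: The run is open, so emit a `<polyline>` with points (Y-flipped): 84.922,228.736 9.764,114.027.

Run 4: The run is open, so emit a `<polyline>` with points (Y-flipped): 83.044,46.006 82.963,73.049 72.694,139.234 58.973,207.117 48.539,239.250.

<svg xmlns="http://www.w3.org/2000/svg" width="157.320mm" height="252.415mm" viewBox="0 0 157.320 252.415">
  <polygon points="27.699,28.523 35.615,28.523 35.615,136.314 27.699,136.314" fill="none" stroke="#ff0000"/>
  <polygon points="36.732,37.145 73.223,37.145 73.223,80.385 36.732,80.385" fill="none" stroke="#ff0000"/>
  <polyline points="84.922,228.736 9.764,114.027" fill="none" stroke="#ff0000"/>
  <polyline points="83.044,46.006 82.963,73.049 72.694,139.234 58.973,207.117 48.539,239.250" fill="none" stroke="#ff0000"/>
</svg>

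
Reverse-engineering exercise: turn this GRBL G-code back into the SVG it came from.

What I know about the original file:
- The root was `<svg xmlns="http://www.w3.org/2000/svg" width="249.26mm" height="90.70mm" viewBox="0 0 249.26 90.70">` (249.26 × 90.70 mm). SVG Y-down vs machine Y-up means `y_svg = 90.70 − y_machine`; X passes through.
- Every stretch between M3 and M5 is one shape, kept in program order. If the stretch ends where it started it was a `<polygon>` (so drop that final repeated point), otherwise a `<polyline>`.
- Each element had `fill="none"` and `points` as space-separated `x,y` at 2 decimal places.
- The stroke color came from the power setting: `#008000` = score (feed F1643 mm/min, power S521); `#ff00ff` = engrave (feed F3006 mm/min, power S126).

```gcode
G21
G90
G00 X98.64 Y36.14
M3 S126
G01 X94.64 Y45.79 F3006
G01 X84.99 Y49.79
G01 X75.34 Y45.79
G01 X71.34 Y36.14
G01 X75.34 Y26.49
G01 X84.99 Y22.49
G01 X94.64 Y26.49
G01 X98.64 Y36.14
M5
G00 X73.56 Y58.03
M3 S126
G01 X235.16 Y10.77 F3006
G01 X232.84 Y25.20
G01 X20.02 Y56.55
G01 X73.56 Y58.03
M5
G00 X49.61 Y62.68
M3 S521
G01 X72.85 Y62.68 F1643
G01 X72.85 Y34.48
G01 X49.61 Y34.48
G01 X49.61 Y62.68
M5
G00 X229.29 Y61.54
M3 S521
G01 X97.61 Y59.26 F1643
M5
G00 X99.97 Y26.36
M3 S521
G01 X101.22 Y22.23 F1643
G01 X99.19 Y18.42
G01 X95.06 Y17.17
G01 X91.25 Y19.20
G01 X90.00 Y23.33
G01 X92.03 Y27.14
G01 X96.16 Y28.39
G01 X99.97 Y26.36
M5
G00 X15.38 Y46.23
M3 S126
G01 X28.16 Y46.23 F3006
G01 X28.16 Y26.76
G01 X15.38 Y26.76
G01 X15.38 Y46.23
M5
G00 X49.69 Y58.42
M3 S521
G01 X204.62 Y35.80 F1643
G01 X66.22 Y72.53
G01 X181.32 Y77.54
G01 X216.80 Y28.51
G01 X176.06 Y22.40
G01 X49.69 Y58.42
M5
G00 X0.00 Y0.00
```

<svg xmlns="http://www.w3.org/2000/svg" width="249.26mm" height="90.70mm" viewBox="0 0 249.26 90.70">
  <polygon points="98.64,54.56 94.64,44.91 84.99,40.91 75.34,44.91 71.34,54.56 75.34,64.21 84.99,68.21 94.64,64.21" fill="none" stroke="#ff00ff"/>
  <polygon points="73.56,32.67 235.16,79.93 232.84,65.50 20.02,34.15" fill="none" stroke="#ff00ff"/>
  <polygon points="49.61,28.02 72.85,28.02 72.85,56.22 49.61,56.22" fill="none" stroke="#008000"/>
  <polyline points="229.29,29.16 97.61,31.44" fill="none" stroke="#008000"/>
  <polygon points="99.97,64.34 101.22,68.47 99.19,72.28 95.06,73.53 91.25,71.50 90.00,67.37 92.03,63.56 96.16,62.31" fill="none" stroke="#008000"/>
  <polygon points="15.38,44.47 28.16,44.47 28.16,63.94 15.38,63.94" fill="none" stroke="#ff00ff"/>
  <polygon points="49.69,32.28 204.62,54.90 66.22,18.17 181.32,13.16 216.80,62.19 176.06,68.30" fill="none" stroke="#008000"/>
</svg>

y_svg = 90.70 − y_m.

[1] S126→`#ff00ff` (engrave); closed run; points: 98.64,54.56 94.64,44.91 84.99,40.91 75.34,44.91 71.34,54.56 75.34,64.21 84.99,68.21 94.64,64.21

[2] S126→`#ff00ff` (engrave); closed run; points: 73.56,32.67 235.16,79.93 232.84,65.50 20.02,34.15

[3] S521→`#008000` (score); closed run; points: 49.61,28.02 72.85,28.02 72.85,56.22 49.61,56.22

[4] S521→`#008000` (score); open run; points: 229.29,29.16 97.61,31.44

[5] S521→`#008000` (score); closed run; points: 99.97,64.34 101.22,68.47 99.19,72.28 95.06,73.53 91.25,71.50 90.00,67.37 92.03,63.56 96.16,62.31

[6] S126→`#ff00ff` (engrave); closed run; points: 15.38,44.47 28.16,44.47 28.16,63.94 15.38,63.94

[7] S521→`#008000` (score); closed run; points: 49.69,32.28 204.62,54.90 66.22,18.17 181.32,13.16 216.80,62.19 176.06,68.30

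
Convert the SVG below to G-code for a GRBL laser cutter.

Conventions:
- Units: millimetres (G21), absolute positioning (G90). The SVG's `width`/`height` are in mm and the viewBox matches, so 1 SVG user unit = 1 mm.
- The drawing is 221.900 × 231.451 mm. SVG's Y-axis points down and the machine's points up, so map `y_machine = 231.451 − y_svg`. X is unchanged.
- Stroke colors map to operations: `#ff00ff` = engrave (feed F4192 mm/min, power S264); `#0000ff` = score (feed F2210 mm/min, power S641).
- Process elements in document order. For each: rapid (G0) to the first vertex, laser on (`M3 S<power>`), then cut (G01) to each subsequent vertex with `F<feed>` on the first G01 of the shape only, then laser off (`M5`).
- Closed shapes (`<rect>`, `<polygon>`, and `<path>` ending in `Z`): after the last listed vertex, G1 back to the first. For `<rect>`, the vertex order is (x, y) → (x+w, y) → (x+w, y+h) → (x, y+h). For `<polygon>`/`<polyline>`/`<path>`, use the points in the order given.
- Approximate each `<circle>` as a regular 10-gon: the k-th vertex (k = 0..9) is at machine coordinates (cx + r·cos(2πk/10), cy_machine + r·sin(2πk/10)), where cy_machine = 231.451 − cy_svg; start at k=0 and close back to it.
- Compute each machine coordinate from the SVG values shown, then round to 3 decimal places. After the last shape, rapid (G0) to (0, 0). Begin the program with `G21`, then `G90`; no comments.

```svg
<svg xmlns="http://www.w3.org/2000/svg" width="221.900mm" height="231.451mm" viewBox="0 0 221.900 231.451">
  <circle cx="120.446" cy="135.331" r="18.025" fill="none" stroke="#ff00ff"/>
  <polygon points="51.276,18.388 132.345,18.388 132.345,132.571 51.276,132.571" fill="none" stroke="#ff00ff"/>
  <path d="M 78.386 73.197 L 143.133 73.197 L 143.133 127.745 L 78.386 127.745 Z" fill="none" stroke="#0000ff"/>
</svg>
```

1 u = 1 mm; y_m = 231.451 − y.

[1] `<circle>` circle, #ff00ff→engrave S264 F4192: (138.471,96.120) → (135.029,106.715) → (126.016,113.263) → (114.876,113.263) → (105.863,106.715) → (102.421,96.120) → (105.863,85.525) → (114.876,78.977) → (126.016,78.977) → (135.029,85.525) → (138.471,96.120) (closed)

[2] `<polygon>` rectangle, #ff00ff→engrave S264 F4192: (51.276,213.063) → (132.345,213.063) → (132.345,98.880) → (51.276,98.880) → (51.276,213.063) (closed)

[3] `<path>` rectangle, #0000ff→score S641 F2210: (78.386,158.254) → (143.133,158.254) → (143.133,103.706) → (78.386,103.706) → (78.386,158.254) (closed)

G21
G90
G0 X138.471 Y96.120
M3 S264
G01 X135.029 Y106.715 F4192
G01 X126.016 Y113.263
G01 X114.876 Y113.263
G01 X105.863 Y106.715
G01 X102.421 Y96.120
G01 X105.863 Y85.525
G01 X114.876 Y78.977
G01 X126.016 Y78.977
G01 X135.029 Y85.525
G01 X138.471 Y96.120
M5
G0 X51.276 Y213.063
M3 S264
G01 X132.345 Y213.063 F4192
G01 X132.345 Y98.880
G01 X51.276 Y98.880
G01 X51.276 Y213.063
M5
G0 X78.386 Y158.254
M3 S641
G01 X143.133 Y158.254 F2210
G01 X143.133 Y103.706
G01 X78.386 Y103.706
G01 X78.386 Y158.254
M5
G0 X0.000 Y0.000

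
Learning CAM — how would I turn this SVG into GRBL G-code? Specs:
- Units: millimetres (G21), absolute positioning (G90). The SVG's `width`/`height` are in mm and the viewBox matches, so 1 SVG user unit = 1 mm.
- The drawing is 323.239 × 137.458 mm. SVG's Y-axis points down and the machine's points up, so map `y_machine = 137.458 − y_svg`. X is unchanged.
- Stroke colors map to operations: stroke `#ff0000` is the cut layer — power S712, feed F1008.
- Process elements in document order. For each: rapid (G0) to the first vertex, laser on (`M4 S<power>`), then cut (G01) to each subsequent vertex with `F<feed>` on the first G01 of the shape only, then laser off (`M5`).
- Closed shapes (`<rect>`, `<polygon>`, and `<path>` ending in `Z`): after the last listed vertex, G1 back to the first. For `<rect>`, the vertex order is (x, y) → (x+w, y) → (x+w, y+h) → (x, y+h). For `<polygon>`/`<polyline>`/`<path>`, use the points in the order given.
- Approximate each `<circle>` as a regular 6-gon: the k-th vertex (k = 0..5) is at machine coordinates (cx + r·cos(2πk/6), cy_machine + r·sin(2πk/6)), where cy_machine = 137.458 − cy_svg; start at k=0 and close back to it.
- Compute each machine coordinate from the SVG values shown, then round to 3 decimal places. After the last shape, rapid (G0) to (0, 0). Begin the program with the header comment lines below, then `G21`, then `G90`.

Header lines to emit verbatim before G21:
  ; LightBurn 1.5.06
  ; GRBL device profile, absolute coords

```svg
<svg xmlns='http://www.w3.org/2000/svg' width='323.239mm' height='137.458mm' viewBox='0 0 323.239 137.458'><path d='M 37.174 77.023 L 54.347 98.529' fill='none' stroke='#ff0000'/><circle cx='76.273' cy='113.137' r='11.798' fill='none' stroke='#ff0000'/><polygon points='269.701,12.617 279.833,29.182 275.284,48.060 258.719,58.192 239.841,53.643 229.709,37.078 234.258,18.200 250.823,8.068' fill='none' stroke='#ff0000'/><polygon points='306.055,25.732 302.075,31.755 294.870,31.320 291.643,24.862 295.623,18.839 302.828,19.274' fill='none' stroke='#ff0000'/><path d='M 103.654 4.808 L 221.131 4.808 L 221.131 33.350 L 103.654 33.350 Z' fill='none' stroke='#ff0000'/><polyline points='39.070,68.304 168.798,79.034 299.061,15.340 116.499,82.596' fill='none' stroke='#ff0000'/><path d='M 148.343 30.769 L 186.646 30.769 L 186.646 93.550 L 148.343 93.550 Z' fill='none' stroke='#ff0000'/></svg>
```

; LightBurn 1.5.06
; GRBL device profile, absolute coords
G21
G90
G0 X37.174 Y60.435
M4 S712
G01 X54.347 Y38.929 F1008
M5
G0 X88.071 Y24.321
M4 S712
G01 X82.172 Y34.538 F1008
G01 X70.374 Y34.538
G01 X64.475 Y24.321
G01 X70.374 Y14.104
G01 X82.172 Y14.104
G01 X88.071 Y24.321
M5
G0 X269.701 Y124.841
M4 S712
G01 X279.833 Y108.276 F1008
G01 X275.284 Y89.398
G01 X258.719 Y79.266
G01 X239.841 Y83.815
G01 X229.709 Y100.380
G01 X234.258 Y119.258
G01 X250.823 Y129.390
G01 X269.701 Y124.841
M5
G0 X306.055 Y111.726
M4 S712
G01 X302.075 Y105.703 F1008
G01 X294.870 Y106.138
G01 X291.643 Y112.596
G01 X295.623 Y118.619
G01 X302.828 Y118.184
G01 X306.055 Y111.726
M5
G0 X103.654 Y132.650
M4 S712
G01 X221.131 Y132.650 F1008
G01 X221.131 Y104.108
G01 X103.654 Y104.108
G01 X103.654 Y132.650
M5
G0 X39.070 Y69.154
M4 S712
G01 X168.798 Y58.424 F1008
G01 X299.061 Y122.118
G01 X116.499 Y54.862
M5
G0 X148.343 Y106.689
M4 S712
G01 X186.646 Y106.689 F1008
G01 X186.646 Y43.908
G01 X148.343 Y43.908
G01 X148.343 Y106.689
M5
G0 X0.000 Y0.000

1 u = 1 mm; y_m = 137.458 − y.

[1] `<path>` line segment, #ff0000→cut S712 F1008: (37.174,60.435) → (54.347,38.929)

[2] `<circle>` circle, #ff0000→cut S712 F1008: (88.071,24.321) → (82.172,34.538) → (70.374,34.538) → (64.475,24.321) → (70.374,14.104) → (82.172,14.104) → (88.071,24.321) (closed)

[3] `<polygon>` regular polygon, #ff0000→cut S712 F1008: (269.701,124.841) → (279.833,108.276) → (275.284,89.398) → (258.719,79.266) → (239.841,83.815) → (229.709,100.380) → (234.258,119.258) → (250.823,129.390) → (269.701,124.841) (closed)

[4] `<polygon>` regular polygon, #ff0000→cut S712 F1008: (306.055,111.726) → (302.075,105.703) → (294.870,106.138) → (291.643,112.596) → (295.623,118.619) → (302.828,118.184) → (306.055,111.726) (closed)

[5] `<path>` rectangle, #ff0000→cut S712 F1008: (103.654,132.650) → (221.131,132.650) → (221.131,104.108) → (103.654,104.108) → (103.654,132.650) (closed)

[6] `<polyline>` open polyline, #ff0000→cut S712 F1008: (39.070,69.154) → (168.798,58.424) → (299.061,122.118) → (116.499,54.862)

[7] `<path>` rectangle, #ff0000→cut S712 F1008: (148.343,106.689) → (186.646,106.689) → (186.646,43.908) → (148.343,43.908) → (148.343,106.689) (closed)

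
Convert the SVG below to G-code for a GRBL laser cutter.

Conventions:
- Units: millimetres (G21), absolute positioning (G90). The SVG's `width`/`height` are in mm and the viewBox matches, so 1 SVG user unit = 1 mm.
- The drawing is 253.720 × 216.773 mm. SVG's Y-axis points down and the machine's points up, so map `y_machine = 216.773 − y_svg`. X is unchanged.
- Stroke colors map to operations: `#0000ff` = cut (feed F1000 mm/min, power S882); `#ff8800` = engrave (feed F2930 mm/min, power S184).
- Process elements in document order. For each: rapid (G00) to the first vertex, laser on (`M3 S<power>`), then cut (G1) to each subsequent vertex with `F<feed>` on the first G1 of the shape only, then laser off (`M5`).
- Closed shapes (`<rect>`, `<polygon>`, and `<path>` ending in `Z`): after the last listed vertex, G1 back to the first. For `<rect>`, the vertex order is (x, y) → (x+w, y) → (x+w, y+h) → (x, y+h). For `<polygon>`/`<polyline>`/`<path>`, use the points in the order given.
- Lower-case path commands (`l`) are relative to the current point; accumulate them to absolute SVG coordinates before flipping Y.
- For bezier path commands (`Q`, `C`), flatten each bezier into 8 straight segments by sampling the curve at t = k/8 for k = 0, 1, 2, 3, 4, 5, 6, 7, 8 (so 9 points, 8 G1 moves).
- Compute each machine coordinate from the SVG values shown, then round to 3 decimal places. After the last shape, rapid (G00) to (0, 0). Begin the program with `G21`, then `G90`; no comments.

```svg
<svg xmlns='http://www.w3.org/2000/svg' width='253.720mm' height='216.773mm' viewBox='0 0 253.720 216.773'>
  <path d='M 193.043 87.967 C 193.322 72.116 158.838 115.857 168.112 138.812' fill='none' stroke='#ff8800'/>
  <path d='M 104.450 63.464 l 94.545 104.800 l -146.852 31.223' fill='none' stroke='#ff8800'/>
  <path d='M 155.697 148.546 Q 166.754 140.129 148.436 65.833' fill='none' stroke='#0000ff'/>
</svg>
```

Since the viewBox matches the mm dimensions, user units are millimetres directly. The only transform is the Y-flip y_m = 216.773 − y_svg.

Shape 1 is a cubic bezier drawn with `<path>`. Its stroke #ff8800 means engrave at S184, F2930. After flipping Y the toolpath is (193.043,128.806) → (191.671,132.114) → (187.961,130.777) → (182.832,125.737) → (177.204,117.936) → (171.998,108.316) → (168.134,97.819) → (166.532,87.386) → (168.112,77.961).

Shape 2 is a open polyline drawn with `<path>`. Its stroke #ff8800 means engrave at S184, F2930. After flipping Y the toolpath is (104.450,153.309) → (198.995,48.509) → (52.143,17.286).

Shape 3 is a quadratic bezier drawn with `<path>`. Its stroke #0000ff means cut at S882, F1000. After flipping Y the toolpath is (155.697,68.227) → (158.002,71.361) → (159.390,76.553) → (159.859,83.804) → (159.410,93.114) → (158.044,104.482) → (155.759,117.909) → (152.557,133.395) → (148.436,150.940).

G21
G90
G00 X193.043 Y128.806
M3 S184
G1 X191.671 Y132.114 F2930
G1 X187.961 Y130.777
G1 X182.832 Y125.737
G1 X177.204 Y117.936
G1 X171.998 Y108.316
G1 X168.134 Y97.819
G1 X166.532 Y87.386
G1 X168.112 Y77.961
M5
G00 X104.450 Y153.309
M3 S184
G1 X198.995 Y48.509 F2930
G1 X52.143 Y17.286
M5
G00 X155.697 Y68.227
M3 S882
G1 X158.002 Y71.361 F1000
G1 X159.390 Y76.553
G1 X159.859 Y83.804
G1 X159.410 Y93.114
G1 X158.044 Y104.482
G1 X155.759 Y117.909
G1 X152.557 Y133.395
G1 X148.436 Y150.940
M5
G00 X0.000 Y0.000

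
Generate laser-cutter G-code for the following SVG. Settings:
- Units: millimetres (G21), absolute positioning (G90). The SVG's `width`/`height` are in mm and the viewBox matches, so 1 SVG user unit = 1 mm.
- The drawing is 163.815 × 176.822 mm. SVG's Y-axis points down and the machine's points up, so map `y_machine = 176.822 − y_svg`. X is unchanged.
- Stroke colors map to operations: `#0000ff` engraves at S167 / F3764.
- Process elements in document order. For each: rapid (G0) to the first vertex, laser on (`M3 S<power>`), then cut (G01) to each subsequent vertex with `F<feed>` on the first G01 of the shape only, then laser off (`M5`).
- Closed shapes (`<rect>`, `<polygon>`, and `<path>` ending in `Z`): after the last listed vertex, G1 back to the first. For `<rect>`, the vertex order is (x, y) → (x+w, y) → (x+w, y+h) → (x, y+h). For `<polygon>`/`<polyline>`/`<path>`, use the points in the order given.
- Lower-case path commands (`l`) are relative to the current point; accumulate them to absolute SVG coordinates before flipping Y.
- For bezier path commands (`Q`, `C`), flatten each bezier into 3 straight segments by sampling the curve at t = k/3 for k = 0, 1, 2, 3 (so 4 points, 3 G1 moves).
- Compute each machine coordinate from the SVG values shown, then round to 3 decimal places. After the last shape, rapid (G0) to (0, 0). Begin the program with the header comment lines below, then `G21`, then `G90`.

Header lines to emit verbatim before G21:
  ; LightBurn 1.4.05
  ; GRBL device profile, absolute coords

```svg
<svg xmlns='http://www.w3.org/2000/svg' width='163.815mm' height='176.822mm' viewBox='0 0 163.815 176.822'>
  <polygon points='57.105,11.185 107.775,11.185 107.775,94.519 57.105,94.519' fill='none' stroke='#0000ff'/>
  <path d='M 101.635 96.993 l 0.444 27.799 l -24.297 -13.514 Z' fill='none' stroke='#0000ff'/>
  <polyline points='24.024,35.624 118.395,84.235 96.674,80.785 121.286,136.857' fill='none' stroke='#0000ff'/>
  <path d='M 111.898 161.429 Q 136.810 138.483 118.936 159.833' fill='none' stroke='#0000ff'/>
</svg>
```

; LightBurn 1.4.05
; GRBL device profile, absolute coords
G21
G90
G0 X57.105 Y165.637
M3 S167
G01 X107.775 Y165.637 F3764
G01 X107.775 Y82.303
G01 X57.105 Y82.303
G01 X57.105 Y165.637
M5
G0 X101.635 Y79.829
M3 S167
G01 X102.079 Y52.030 F3764
G01 X77.782 Y65.544
G01 X101.635 Y79.829
M5
G0 X24.024 Y141.198
M3 S167
G01 X118.395 Y92.587 F3764
G01 X96.674 Y96.037
G01 X121.286 Y39.965
M5
G0 X111.898 Y15.393
M3 S167
G01 X123.752 Y25.769 F3764
G01 X126.098 Y26.301
G01 X118.936 Y16.989
M5
G0 X0.000 Y0.000

viewBox `0 0 163.815 176.822` with mm width/height → 1 unit = 1 mm. Flip: y_m = 176.822 − y_svg.

**Shape 1** — `<polygon>` rectangle, stroke `#0000ff` → engrave (S167, F3764). Machine vertices: (57.105,165.637) → (107.775,165.637) → (107.775,82.303) → (57.105,82.303) → (57.105,165.637). Closed: final G1 returns to the first vertex.

**Shape 2** — `<path>` regular polygon, stroke `#0000ff` → engrave (S167, F3764). Machine vertices: (101.635,79.829) → (102.079,52.030) → (77.782,65.544) → (101.635,79.829). Closed: final G1 returns to the first vertex.

**Shape 3** — `<polyline>` open polyline, stroke `#0000ff` → engrave (S167, F3764). Machine vertices: (24.024,141.198) → (118.395,92.587) → (96.674,96.037) → (121.286,39.965). Open path.

**Shape 4** — `<path>` quadratic bezier, stroke `#0000ff` → engrave (S167, F3764). Control points (SVG): P0=(111.898,161.429), P1=(136.810,138.483), P2=(118.936,159.833); sampled at t=k/3. Machine vertices: (111.898,15.393) → (123.752,25.769) → (126.098,26.301) → (118.936,16.989). Open path.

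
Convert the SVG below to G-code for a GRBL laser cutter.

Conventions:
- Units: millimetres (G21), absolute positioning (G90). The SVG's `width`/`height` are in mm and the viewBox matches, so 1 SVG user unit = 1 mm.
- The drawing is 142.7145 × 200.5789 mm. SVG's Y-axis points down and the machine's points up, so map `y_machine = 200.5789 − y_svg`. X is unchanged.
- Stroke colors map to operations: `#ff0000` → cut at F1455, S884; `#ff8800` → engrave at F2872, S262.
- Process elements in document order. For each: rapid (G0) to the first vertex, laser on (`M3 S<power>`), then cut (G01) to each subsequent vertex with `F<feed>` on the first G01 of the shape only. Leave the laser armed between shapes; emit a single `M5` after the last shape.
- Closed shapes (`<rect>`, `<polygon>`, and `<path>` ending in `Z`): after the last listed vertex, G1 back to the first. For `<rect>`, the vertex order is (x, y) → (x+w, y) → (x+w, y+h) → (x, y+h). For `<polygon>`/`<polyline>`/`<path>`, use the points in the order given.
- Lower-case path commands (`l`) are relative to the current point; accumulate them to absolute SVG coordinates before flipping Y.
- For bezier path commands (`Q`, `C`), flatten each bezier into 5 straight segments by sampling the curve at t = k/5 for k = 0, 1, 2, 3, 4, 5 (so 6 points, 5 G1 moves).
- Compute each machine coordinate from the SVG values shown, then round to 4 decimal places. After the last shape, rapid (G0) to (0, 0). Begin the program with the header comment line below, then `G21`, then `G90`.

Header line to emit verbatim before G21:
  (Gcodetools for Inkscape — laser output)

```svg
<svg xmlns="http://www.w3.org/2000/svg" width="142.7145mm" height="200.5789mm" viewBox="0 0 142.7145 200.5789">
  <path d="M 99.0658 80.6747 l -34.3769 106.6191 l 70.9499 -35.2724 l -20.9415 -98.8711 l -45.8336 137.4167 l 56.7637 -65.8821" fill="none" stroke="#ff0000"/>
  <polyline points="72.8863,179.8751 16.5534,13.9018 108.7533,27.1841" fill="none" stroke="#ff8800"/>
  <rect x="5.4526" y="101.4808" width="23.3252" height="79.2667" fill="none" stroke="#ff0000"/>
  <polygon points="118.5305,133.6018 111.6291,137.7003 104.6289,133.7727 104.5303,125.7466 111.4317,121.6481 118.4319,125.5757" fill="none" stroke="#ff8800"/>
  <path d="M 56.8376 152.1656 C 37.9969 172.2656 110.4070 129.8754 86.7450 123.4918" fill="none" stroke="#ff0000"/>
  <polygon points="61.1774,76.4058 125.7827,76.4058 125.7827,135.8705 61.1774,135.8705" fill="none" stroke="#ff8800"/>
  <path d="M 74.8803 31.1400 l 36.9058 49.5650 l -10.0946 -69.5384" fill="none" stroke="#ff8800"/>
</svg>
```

viewBox `0 0 142.7145 200.5789` with mm width/height → 1 unit = 1 mm. Flip: y_m = 200.5789 − y_svg.

**Shape 1** — `<path>` open polyline, stroke `#ff0000` → cut (S884, F1455). Machine vertices: (99.0658,119.9042) → (64.6889,13.2851) → (135.6388,48.5575) → (114.6973,147.4286) → (68.8637,10.0119) → (125.6274,75.8940). Open path.

**Shape 2** — `<polyline>` open polyline, stroke `#ff8800` → engrave (S262, F2872). Machine vertices: (72.8863,20.7038) → (16.5534,186.6771) → (108.7533,173.3948). Open path.

**Shape 3** — `<rect>` rectangle, stroke `#ff0000` → cut (S884, F1455). Machine vertices: (5.4526,99.0981) → (28.7778,99.0981) → (28.7778,19.8314) → (5.4526,19.8314) → (5.4526,99.0981). Closed: final G1 returns to the first vertex.

**Shape 4** — `<polygon>` regular polygon, stroke `#ff8800` → engrave (S262, F2872). Machine vertices: (118.5305,66.9771) → (111.6291,62.8786) → (104.6289,66.8062) → (104.5303,74.8323) → (111.4317,78.9308) → (118.4319,75.0032) → (118.5305,66.9771). Closed: final G1 returns to the first vertex.

**Shape 5** — `<path>` cubic bezier, stroke `#ff0000` → cut (S884, F1455). Control points (SVG): P0=(56.8376,152.1656), P1=(37.9969,172.2656), P2=(110.4070,129.8754), P3=(86.7450,123.4918); sampled at t=k/5. Machine vertices: (56.8376,48.4133) → (54.9847,43.0641) → (66.0405,47.9848) → (81.0135,58.4474) → (90.9121,69.7241) → (86.7450,77.0871). Open path.

**Shape 6** — `<polygon>` rectangle, stroke `#ff8800` → engrave (S262, F2872). Machine vertices: (61.1774,124.1731) → (125.7827,124.1731) → (125.7827,64.7084) → (61.1774,64.7084) → (61.1774,124.1731). Closed: final G1 returns to the first vertex.

**Shape 7** — `<path>` open polyline, stroke `#ff8800` → engrave (S262, F2872). Machine vertices: (74.8803,169.4389) → (111.7861,119.8739) → (101.6915,189.4123). Open path.

(Gcodetools for Inkscape — laser output)
G21
G90
G0 X99.0658 Y119.9042
M3 S884
G01 X64.6889 Y13.2851 F1455
G01 X135.6388 Y48.5575
G01 X114.6973 Y147.4286
G01 X68.8637 Y10.0119
G01 X125.6274 Y75.8940
G0 X72.8863 Y20.7038
M3 S262
G01 X16.5534 Y186.6771 F2872
G01 X108.7533 Y173.3948
G0 X5.4526 Y99.0981
M3 S884
G01 X28.7778 Y99.0981 F1455
G01 X28.7778 Y19.8314
G01 X5.4526 Y19.8314
G01 X5.4526 Y99.0981
G0 X118.5305 Y66.9771
M3 S262
G01 X111.6291 Y62.8786 F2872
G01 X104.6289 Y66.8062
G01 X104.5303 Y74.8323
G01 X111.4317 Y78.9308
G01 X118.4319 Y75.0032
G01 X118.5305 Y66.9771
G0 X56.8376 Y48.4133
M3 S884
G01 X54.9847 Y43.0641 F1455
G01 X66.0405 Y47.9848
G01 X81.0135 Y58.4474
G01 X90.9121 Y69.7241
G01 X86.7450 Y77.0871
G0 X61.1774 Y124.1731
M3 S262
G01 X125.7827 Y124.1731 F2872
G01 X125.7827 Y64.7084
G01 X61.1774 Y64.7084
G01 X61.1774 Y124.1731
G0 X74.8803 Y169.4389
M3 S262
G01 X111.7861 Y119.8739 F2872
G01 X101.6915 Y189.4123
M5
G0 X0.0000 Y0.0000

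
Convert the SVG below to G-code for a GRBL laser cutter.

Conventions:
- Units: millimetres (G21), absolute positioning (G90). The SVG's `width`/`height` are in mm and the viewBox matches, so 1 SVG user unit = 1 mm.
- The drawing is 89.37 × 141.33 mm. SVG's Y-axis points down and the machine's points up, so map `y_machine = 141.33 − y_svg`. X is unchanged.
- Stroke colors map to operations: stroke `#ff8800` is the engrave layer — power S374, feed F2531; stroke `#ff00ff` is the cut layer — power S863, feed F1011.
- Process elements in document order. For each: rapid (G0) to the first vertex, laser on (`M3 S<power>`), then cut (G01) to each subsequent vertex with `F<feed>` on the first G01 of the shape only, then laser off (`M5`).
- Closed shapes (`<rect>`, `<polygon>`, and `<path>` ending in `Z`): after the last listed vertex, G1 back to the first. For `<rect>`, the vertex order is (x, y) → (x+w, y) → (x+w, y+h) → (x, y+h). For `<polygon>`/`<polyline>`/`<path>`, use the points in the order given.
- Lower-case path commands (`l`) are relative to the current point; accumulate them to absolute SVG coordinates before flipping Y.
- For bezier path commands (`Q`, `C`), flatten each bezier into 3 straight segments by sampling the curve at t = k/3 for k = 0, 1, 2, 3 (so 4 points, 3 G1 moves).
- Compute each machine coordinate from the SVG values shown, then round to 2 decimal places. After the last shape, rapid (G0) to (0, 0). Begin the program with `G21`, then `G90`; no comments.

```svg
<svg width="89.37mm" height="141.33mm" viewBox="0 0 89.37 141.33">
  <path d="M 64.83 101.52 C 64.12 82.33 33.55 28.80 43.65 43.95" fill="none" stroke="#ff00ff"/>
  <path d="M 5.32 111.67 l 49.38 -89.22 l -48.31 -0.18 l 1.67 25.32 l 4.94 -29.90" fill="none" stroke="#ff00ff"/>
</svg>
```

viewBox `0 0 89.37 141.33` with mm width/height → 1 unit = 1 mm. Flip: y_m = 141.33 − y_svg.

**Shape 1** — `<path>` cubic bezier, stroke `#ff00ff` → cut (S863, F1011). Control points (SVG): P0=(64.83,101.52), P1=(64.12,82.33), P2=(33.55,28.80), P3=(43.65,43.95); sampled at t=k/3. Machine vertices: (64.83,39.81) → (56.78,66.63) → (44.49,93.45) → (43.65,97.38). Open path.

**Shape 2** — `<path>` open polyline, stroke `#ff00ff` → cut (S863, F1011). Machine vertices: (5.32,29.66) → (54.70,118.88) → (6.39,119.06) → (8.06,93.74) → (13.00,123.64). Open path.

G21
G90
G0 X64.83 Y39.81
M3 S863
G01 X56.78 Y66.63 F1011
G01 X44.49 Y93.45
G01 X43.65 Y97.38
M5
G0 X5.32 Y29.66
M3 S863
G01 X54.70 Y118.88 F1011
G01 X6.39 Y119.06
G01 X8.06 Y93.74
G01 X13.00 Y123.64
M5
G0 X0.00 Y0.00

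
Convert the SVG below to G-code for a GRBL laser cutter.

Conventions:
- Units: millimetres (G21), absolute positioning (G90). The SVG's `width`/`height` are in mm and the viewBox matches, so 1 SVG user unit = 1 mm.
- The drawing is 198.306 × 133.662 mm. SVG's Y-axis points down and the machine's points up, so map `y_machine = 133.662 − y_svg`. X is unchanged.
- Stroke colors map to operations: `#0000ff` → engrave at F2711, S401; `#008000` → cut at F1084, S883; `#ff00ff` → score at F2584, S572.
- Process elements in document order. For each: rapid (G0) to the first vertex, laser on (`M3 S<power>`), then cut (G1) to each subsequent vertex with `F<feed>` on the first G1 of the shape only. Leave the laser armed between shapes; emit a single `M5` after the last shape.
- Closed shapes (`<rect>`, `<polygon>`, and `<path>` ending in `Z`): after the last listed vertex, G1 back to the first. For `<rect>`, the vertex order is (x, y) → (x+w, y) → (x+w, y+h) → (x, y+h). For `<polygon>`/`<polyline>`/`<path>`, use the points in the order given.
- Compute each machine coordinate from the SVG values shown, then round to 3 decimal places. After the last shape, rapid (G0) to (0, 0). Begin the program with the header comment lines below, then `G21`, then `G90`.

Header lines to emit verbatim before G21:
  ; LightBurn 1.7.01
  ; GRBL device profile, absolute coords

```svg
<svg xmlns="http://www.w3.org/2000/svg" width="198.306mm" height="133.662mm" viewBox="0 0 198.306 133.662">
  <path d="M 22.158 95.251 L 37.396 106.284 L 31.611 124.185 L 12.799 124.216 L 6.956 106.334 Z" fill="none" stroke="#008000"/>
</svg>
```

; LightBurn 1.7.01
; GRBL device profile, absolute coords
G21
G90
G0 X22.158 Y38.411
M3 S883
G1 X37.396 Y27.378 F1084
G1 X31.611 Y9.477
G1 X12.799 Y9.446
G1 X6.956 Y27.328
G1 X22.158 Y38.411
M5
G0 X0.000 Y0.000

viewBox `0 0 198.306 133.662` with mm width/height → 1 unit = 1 mm. Flip: y_m = 133.662 − y_svg.

**Shape 1** — `<path>` regular polygon, stroke `#008000` → cut (S883, F1084). Machine vertices: (22.158,38.411) → (37.396,27.378) → (31.611,9.477) → (12.799,9.446) → (6.956,27.328) → (22.158,38.411). Closed: final G1 returns to the first vertex.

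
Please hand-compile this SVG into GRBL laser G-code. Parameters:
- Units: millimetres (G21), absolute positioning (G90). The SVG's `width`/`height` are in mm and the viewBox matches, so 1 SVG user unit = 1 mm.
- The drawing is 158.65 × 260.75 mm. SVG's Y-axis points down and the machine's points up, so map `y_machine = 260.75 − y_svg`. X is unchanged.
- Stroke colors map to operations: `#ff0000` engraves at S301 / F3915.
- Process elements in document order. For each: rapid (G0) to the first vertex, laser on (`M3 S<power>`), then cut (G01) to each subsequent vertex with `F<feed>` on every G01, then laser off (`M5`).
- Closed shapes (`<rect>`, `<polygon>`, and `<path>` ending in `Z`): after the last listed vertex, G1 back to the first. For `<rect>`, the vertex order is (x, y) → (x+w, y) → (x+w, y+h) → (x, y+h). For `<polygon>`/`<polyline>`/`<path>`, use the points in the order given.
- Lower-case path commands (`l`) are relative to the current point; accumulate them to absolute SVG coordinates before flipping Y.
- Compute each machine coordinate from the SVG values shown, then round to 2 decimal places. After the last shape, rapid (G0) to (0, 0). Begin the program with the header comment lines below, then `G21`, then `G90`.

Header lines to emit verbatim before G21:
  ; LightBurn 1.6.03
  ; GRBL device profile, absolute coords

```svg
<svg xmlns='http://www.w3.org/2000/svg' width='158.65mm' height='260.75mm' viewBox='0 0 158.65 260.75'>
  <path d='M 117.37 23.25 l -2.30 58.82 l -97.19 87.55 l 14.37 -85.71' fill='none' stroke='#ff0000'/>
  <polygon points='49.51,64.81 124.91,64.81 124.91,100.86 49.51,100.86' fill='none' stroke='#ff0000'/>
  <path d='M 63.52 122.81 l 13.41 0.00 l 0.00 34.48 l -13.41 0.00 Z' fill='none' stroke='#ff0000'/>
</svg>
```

viewBox `0 0 158.65 260.75` with mm width/height → 1 unit = 1 mm. Flip: y_m = 260.75 − y_svg.

**Shape 1** — `<path>` open polyline, stroke `#ff0000` → engrave (S301, F3915). Machine vertices: (117.37,237.50) → (115.07,178.68) → (17.88,91.13) → (32.25,176.84). Open path.

**Shape 2** — `<polygon>` rectangle, stroke `#ff0000` → engrave (S301, F3915). Machine vertices: (49.51,195.94) → (124.91,195.94) → (124.91,159.89) → (49.51,159.89) → (49.51,195.94). Closed: final G1 returns to the first vertex.

**Shape 3** — `<path>` rectangle, stroke `#ff0000` → engrave (S301, F3915). Machine vertices: (63.52,137.94) → (76.93,137.94) → (76.93,103.46) → (63.52,103.46) → (63.52,137.94). Closed: final G1 returns to the first vertex.

; LightBurn 1.6.03
; GRBL device profile, absolute coords
G21
G90
G0 X117.37 Y237.50
M3 S301
G01 X115.07 Y178.68 F3915
G01 X17.88 Y91.13 F3915
G01 X32.25 Y176.84 F3915
M5
G0 X49.51 Y195.94
M3 S301
G01 X124.91 Y195.94 F3915
G01 X124.91 Y159.89 F3915
G01 X49.51 Y159.89 F3915
G01 X49.51 Y195.94 F3915
M5
G0 X63.52 Y137.94
M3 S301
G01 X76.93 Y137.94 F3915
G01 X76.93 Y103.46 F3915
G01 X63.52 Y103.46 F3915
G01 X63.52 Y137.94 F3915
M5
G0 X0.00 Y0.00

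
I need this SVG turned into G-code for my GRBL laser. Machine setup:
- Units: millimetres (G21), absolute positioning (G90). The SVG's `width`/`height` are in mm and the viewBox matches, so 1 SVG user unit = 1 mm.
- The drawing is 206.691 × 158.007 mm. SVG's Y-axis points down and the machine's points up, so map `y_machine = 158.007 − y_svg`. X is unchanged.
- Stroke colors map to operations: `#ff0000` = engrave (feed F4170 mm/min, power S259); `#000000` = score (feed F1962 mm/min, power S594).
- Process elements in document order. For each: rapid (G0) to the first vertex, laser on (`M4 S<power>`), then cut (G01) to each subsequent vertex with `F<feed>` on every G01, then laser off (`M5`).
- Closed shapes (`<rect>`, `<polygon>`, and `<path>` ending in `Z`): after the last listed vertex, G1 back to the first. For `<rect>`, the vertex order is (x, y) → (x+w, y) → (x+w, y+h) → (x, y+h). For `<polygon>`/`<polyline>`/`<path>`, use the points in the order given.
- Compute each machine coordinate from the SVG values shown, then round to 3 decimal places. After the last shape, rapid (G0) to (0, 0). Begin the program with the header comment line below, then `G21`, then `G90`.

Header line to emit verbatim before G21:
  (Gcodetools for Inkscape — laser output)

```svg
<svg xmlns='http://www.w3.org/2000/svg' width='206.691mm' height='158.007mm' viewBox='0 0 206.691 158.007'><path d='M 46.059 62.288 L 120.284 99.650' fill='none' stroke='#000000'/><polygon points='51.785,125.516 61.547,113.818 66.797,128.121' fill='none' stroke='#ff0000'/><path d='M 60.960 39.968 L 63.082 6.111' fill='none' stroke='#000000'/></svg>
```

viewBox `0 0 206.691 158.007` with mm width/height → 1 unit = 1 mm. Flip: y_m = 158.007 − y_svg.

**Shape 1** — `<path>` line segment, stroke `#000000` → score (S594, F1962). Machine vertices: (46.059,95.719) → (120.284,58.357). Open path.

**Shape 2** — `<polygon>` regular polygon, stroke `#ff0000` → engrave (S259, F4170). Machine vertices: (51.785,32.491) → (61.547,44.189) → (66.797,29.886) → (51.785,32.491). Closed: final G1 returns to the first vertex.

**Shape 3** — `<path>` line segment, stroke `#000000` → score (S594, F1962). Machine vertices: (60.960,118.039) → (63.082,151.896). Open path.

(Gcodetools for Inkscape — laser output)
G21
G90
G0 X46.059 Y95.719
M4 S594
G01 X120.284 Y58.357 F1962
M5
G0 X51.785 Y32.491
M4 S259
G01 X61.547 Y44.189 F4170
G01 X66.797 Y29.886 F4170
G01 X51.785 Y32.491 F4170
M5
G0 X60.960 Y118.039
M4 S594
G01 X63.082 Y151.896 F1962
M5
G0 X0.000 Y0.000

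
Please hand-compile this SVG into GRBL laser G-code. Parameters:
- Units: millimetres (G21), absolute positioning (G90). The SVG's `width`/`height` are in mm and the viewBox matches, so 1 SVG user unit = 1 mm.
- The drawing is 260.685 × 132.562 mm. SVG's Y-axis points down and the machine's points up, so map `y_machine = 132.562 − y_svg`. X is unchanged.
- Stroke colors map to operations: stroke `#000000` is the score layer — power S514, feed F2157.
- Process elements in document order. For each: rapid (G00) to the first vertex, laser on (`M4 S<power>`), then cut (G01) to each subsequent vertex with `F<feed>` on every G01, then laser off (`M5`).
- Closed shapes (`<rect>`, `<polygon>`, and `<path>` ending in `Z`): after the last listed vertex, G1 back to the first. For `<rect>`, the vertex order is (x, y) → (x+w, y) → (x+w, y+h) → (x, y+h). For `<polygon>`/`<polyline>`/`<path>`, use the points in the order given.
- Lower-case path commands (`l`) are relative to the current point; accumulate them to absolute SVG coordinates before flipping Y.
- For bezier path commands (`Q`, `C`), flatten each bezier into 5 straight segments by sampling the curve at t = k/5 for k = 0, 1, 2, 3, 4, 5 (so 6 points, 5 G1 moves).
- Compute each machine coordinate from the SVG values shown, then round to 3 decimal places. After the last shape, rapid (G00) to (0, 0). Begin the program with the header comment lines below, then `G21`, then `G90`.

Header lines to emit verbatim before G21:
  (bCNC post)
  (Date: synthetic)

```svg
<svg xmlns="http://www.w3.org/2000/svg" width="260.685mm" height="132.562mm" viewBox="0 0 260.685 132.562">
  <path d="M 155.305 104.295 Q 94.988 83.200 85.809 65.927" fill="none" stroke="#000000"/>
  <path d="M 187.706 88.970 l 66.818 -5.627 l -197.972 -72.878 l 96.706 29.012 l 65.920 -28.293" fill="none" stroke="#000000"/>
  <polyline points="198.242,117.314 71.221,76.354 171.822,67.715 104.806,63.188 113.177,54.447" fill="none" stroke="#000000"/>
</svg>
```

1 u = 1 mm; y_m = 132.562 − y.

[1] `<path>` quadratic bezier, #000000→score S514 F2157: (155.305,28.267) → (133.224,36.552) → (115.233,44.531) → (101.334,52.205) → (91.526,59.573) → (85.809,66.635)

[2] `<path>` open polyline, #000000→score S514 F2157: (187.706,43.592) → (254.524,49.219) → (56.552,122.097) → (153.258,93.085) → (219.178,121.378)

[3] `<polyline>` open polyline, #000000→score S514 F2157: (198.242,15.248) → (71.221,56.208) → (171.822,64.847) → (104.806,69.374) → (113.177,78.115)

(bCNC post)
(Date: synthetic)
G21
G90
G00 X155.305 Y28.267
M4 S514
G01 X133.224 Y36.552 F2157
G01 X115.233 Y44.531 F2157
G01 X101.334 Y52.205 F2157
G01 X91.526 Y59.573 F2157
G01 X85.809 Y66.635 F2157
M5
G00 X187.706 Y43.592
M4 S514
G01 X254.524 Y49.219 F2157
G01 X56.552 Y122.097 F2157
G01 X153.258 Y93.085 F2157
G01 X219.178 Y121.378 F2157
M5
G00 X198.242 Y15.248
M4 S514
G01 X71.221 Y56.208 F2157
G01 X171.822 Y64.847 F2157
G01 X104.806 Y69.374 F2157
G01 X113.177 Y78.115 F2157
M5
G00 X0.000 Y0.000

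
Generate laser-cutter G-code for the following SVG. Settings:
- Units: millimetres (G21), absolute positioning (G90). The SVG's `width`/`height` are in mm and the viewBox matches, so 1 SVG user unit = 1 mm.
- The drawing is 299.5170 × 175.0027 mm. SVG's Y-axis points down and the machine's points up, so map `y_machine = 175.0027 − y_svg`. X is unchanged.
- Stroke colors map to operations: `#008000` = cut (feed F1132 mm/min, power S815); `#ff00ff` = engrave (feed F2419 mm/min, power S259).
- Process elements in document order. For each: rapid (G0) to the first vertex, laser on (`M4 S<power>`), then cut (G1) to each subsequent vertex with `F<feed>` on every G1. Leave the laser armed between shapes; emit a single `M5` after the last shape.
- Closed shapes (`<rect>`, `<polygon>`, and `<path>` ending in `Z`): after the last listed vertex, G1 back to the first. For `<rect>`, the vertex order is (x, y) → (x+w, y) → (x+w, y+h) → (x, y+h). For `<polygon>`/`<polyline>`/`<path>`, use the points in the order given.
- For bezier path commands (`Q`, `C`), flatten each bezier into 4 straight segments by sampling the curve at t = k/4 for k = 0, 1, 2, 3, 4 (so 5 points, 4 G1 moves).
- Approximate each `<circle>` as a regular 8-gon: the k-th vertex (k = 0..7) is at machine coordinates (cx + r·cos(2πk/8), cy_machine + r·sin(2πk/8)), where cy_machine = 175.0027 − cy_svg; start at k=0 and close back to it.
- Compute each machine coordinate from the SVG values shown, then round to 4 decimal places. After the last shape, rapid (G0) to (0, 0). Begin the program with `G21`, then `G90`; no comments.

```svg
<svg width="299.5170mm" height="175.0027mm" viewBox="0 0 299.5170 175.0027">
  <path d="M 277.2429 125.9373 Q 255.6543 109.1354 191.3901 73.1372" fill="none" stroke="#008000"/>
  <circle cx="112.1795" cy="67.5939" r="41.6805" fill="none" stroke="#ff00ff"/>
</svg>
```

Since the viewBox matches the mm dimensions, user units are millimetres directly. The only transform is the Y-flip y_m = 175.0027 − y_svg.

Shape 1 is a quadratic bezier drawn with `<path>`. Its stroke #008000 means cut at S815, F1132. After flipping Y the toolpath is (277.2429,49.0654) → (263.7814,58.6661) → (244.9854,70.6664) → (220.8550,85.0662) → (191.3901,101.8655).

Shape 2 is a circle drawn with `<circle>`. Its stroke #ff00ff means engrave at S259, F2419. After flipping Y the toolpath is (153.8600,107.4088) → (141.6521,136.8814) → (112.1795,149.0893) → (82.7069,136.8814) → (70.4990,107.4088) → (82.7069,77.9362) → (112.1795,65.7283) → (141.6521,77.9362) → (153.8600,107.4088), returning to the start.

G21
G90
G0 X277.2429 Y49.0654
M4 S815
G1 X263.7814 Y58.6661 F1132
G1 X244.9854 Y70.6664 F1132
G1 X220.8550 Y85.0662 F1132
G1 X191.3901 Y101.8655 F1132
G0 X153.8600 Y107.4088
M4 S259
G1 X141.6521 Y136.8814 F2419
G1 X112.1795 Y149.0893 F2419
G1 X82.7069 Y136.8814 F2419
G1 X70.4990 Y107.4088 F2419
G1 X82.7069 Y77.9362 F2419
G1 X112.1795 Y65.7283 F2419
G1 X141.6521 Y77.9362 F2419
G1 X153.8600 Y107.4088 F2419
M5
G0 X0.0000 Y0.0000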